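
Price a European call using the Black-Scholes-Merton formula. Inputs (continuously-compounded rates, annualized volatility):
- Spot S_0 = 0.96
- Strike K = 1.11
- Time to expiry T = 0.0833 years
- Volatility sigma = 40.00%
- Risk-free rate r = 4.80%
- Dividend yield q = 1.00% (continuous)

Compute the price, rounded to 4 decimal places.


Answer: Price = 0.0063

Derivation:
d1 = (ln(S/K) + (r - q + 0.5*sigma^2) * T) / (sigma * sqrt(T)) = -1.17242249
d2 = d1 - sigma * sqrt(T) = -1.28786945
exp(-rT) = 0.99600958; exp(-qT) = 0.99916735
C = S_0 * exp(-qT) * N(d1) - K * exp(-rT) * N(d2)
N(d1) = 0.12051374; N(d2) = 0.09889571
C = 0.9600 * 0.99916735 * 0.12051374 - 1.1100 * 0.99600958 * 0.09889571 = 0.0063


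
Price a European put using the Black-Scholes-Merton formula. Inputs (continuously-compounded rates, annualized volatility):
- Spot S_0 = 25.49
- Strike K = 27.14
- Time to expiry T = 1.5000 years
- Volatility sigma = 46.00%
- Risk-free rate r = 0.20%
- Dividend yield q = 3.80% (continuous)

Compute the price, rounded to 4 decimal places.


Answer: Price = 7.2800

Derivation:
d1 = (ln(S/K) + (r - q + 0.5*sigma^2) * T) / (sigma * sqrt(T)) = 0.07450986
d2 = d1 - sigma * sqrt(T) = -0.48887278
exp(-rT) = 0.99700450; exp(-qT) = 0.94459407
P = K * exp(-rT) * N(-d2) - S_0 * exp(-qT) * N(-d1)
N(-d1) = 0.47030235; N(-d2) = 0.68753411
P = 27.1400 * 0.99700450 * 0.68753411 - 25.4900 * 0.94459407 * 0.47030235 = 7.2800


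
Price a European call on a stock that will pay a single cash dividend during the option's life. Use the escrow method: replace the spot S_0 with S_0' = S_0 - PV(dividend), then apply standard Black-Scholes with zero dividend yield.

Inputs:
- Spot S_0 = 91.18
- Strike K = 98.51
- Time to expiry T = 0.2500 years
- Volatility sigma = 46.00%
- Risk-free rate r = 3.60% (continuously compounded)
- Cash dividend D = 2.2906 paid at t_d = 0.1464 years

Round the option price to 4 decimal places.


Answer: Price = 4.8700

Derivation:
PV(D) = D * exp(-r * t_d) = 2.2906 * 0.99474346 = 2.27855938
S_0' = S_0 - PV(D) = 91.1800 - 2.27855938 = 88.90144062
d1 = (ln(S_0'/K) + (r + sigma^2/2)*T) / (sigma*sqrt(T)) = -0.29208573
d2 = d1 - sigma*sqrt(T) = -0.52208573
exp(-rT) = 0.99104038
N(d1) = 0.38511054; N(d2) = 0.30080532
C = S_0' * N(d1) - K * exp(-rT) * N(d2) = 88.90144062 * 0.38511054 - 98.5100 * 0.99104038 * 0.30080532 = 4.8700


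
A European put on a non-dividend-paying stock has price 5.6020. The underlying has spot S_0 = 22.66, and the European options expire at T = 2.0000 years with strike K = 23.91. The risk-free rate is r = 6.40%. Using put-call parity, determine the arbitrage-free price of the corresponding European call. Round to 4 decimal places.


Put-call parity: C - P = S_0 * exp(-qT) - K * exp(-rT).
S_0 * exp(-qT) = 22.6600 * 1.00000000 = 22.66000000
K * exp(-rT) = 23.9100 * 0.87985338 = 21.03729430
C = P + S*exp(-qT) - K*exp(-rT)
C = 5.6020 + 22.66000000 - 21.03729430 = 7.2247

Answer: Call price = 7.2247


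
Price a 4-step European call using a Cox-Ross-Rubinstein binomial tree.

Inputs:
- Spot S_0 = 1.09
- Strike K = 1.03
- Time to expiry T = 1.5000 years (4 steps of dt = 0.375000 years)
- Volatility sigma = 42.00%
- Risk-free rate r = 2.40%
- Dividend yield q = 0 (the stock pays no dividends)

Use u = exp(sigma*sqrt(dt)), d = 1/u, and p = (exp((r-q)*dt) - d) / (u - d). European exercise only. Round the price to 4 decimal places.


dt = T/N = 0.375000
u = exp(sigma*sqrt(dt)) = 1.293299; d = 1/u = 0.773216
p = (exp((r-q)*dt) - d) / (u - d) = 0.453436
Discount per step: exp(-r*dt) = 0.991040
Stock lattice S(k, i) with i counting down-moves:
  k=0: S(0,0) = 1.0900
  k=1: S(1,0) = 1.4097; S(1,1) = 0.8428
  k=2: S(2,0) = 1.8232; S(2,1) = 1.0900; S(2,2) = 0.6517
  k=3: S(3,0) = 2.3579; S(3,1) = 1.4097; S(3,2) = 0.8428; S(3,3) = 0.5039
  k=4: S(4,0) = 3.0495; S(4,1) = 1.8232; S(4,2) = 1.0900; S(4,3) = 0.6517; S(4,4) = 0.3896
Terminal payoffs V(N, i) = max(S_T - K, 0):
  V(4,0) = 2.019457; V(4,1) = 0.793159; V(4,2) = 0.060000; V(4,3) = 0.000000; V(4,4) = 0.000000
Backward induction: V(k, i) = exp(-r*dt) * [p * V(k+1, i) + (1-p) * V(k+1, i+1)].
  V(3,0) = exp(-r*dt) * [p*2.019457 + (1-p)*0.793159] = 1.337118
  V(3,1) = exp(-r*dt) * [p*0.793159 + (1-p)*0.060000] = 0.388924
  V(3,2) = exp(-r*dt) * [p*0.060000 + (1-p)*0.000000] = 0.026962
  V(3,3) = exp(-r*dt) * [p*0.000000 + (1-p)*0.000000] = 0.000000
  V(2,0) = exp(-r*dt) * [p*1.337118 + (1-p)*0.388924] = 0.811533
  V(2,1) = exp(-r*dt) * [p*0.388924 + (1-p)*0.026962] = 0.189377
  V(2,2) = exp(-r*dt) * [p*0.026962 + (1-p)*0.000000] = 0.012116
  V(1,0) = exp(-r*dt) * [p*0.811533 + (1-p)*0.189377] = 0.467261
  V(1,1) = exp(-r*dt) * [p*0.189377 + (1-p)*0.012116] = 0.091664
  V(0,0) = exp(-r*dt) * [p*0.467261 + (1-p)*0.091664] = 0.259626

Answer: Price = V(0,0) = 0.2596


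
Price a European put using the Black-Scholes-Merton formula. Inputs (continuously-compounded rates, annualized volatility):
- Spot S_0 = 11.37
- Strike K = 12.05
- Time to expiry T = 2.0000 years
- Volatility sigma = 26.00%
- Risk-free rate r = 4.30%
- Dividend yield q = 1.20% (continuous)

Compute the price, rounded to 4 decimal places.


d1 = (ln(S/K) + (r - q + 0.5*sigma^2) * T) / (sigma * sqrt(T)) = 0.19449148
d2 = d1 - sigma * sqrt(T) = -0.17320404
exp(-rT) = 0.91759423; exp(-qT) = 0.97628571
P = K * exp(-rT) * N(-d2) - S_0 * exp(-qT) * N(-d1)
N(-d1) = 0.42289553; N(-d2) = 0.56875448
P = 12.0500 * 0.91759423 * 0.56875448 - 11.3700 * 0.97628571 * 0.42289553 = 1.5944

Answer: Price = 1.5944


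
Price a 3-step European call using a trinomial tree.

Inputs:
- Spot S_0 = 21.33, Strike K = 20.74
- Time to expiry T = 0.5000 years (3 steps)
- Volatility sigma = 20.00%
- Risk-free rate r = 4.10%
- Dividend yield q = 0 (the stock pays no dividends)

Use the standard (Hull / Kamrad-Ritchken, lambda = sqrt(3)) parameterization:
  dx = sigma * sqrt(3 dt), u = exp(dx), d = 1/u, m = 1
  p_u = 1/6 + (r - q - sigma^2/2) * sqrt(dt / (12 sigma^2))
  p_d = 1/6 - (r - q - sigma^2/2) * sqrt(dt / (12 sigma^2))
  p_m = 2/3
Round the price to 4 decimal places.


dt = T/N = 0.166667; dx = sigma*sqrt(3*dt) = 0.141421
u = exp(dx) = 1.151910; d = 1/u = 0.868123
p_u = 0.179041, p_m = 0.666667, p_d = 0.154292
Discount per step: exp(-r*dt) = 0.993190
Stock lattice S(k, j) with j the centered position index:
  k=0: S(0,+0) = 21.3300
  k=1: S(1,-1) = 18.5171; S(1,+0) = 21.3300; S(1,+1) = 24.5702
  k=2: S(2,-2) = 16.0751; S(2,-1) = 18.5171; S(2,+0) = 21.3300; S(2,+1) = 24.5702; S(2,+2) = 28.3027
  k=3: S(3,-3) = 13.9552; S(3,-2) = 16.0751; S(3,-1) = 18.5171; S(3,+0) = 21.3300; S(3,+1) = 24.5702; S(3,+2) = 28.3027; S(3,+3) = 32.6022
Terminal payoffs V(N, j) = max(S_T - K, 0):
  V(3,-3) = 0.000000; V(3,-2) = 0.000000; V(3,-1) = 0.000000; V(3,+0) = 0.590000; V(3,+1) = 3.830238; V(3,+2) = 7.562701; V(3,+3) = 11.862162
Backward induction: V(k, j) = exp(-r*dt) * [p_u * V(k+1, j+1) + p_m * V(k+1, j) + p_d * V(k+1, j-1)]
  V(2,-2) = exp(-r*dt) * [p_u*0.000000 + p_m*0.000000 + p_d*0.000000] = 0.000000
  V(2,-1) = exp(-r*dt) * [p_u*0.590000 + p_m*0.000000 + p_d*0.000000] = 0.104915
  V(2,+0) = exp(-r*dt) * [p_u*3.830238 + p_m*0.590000 + p_d*0.000000] = 1.071754
  V(2,+1) = exp(-r*dt) * [p_u*7.562701 + p_m*3.830238 + p_d*0.590000] = 3.971328
  V(2,+2) = exp(-r*dt) * [p_u*11.862162 + p_m*7.562701 + p_d*3.830238] = 7.703768
  V(1,-1) = exp(-r*dt) * [p_u*1.071754 + p_m*0.104915 + p_d*0.000000] = 0.260048
  V(1,+0) = exp(-r*dt) * [p_u*3.971328 + p_m*1.071754 + p_d*0.104915] = 1.431903
  V(1,+1) = exp(-r*dt) * [p_u*7.703768 + p_m*3.971328 + p_d*1.071754] = 4.163657
  V(0,+0) = exp(-r*dt) * [p_u*4.163657 + p_m*1.431903 + p_d*0.260048] = 1.728340

Answer: Price = V(0,0) = 1.7283


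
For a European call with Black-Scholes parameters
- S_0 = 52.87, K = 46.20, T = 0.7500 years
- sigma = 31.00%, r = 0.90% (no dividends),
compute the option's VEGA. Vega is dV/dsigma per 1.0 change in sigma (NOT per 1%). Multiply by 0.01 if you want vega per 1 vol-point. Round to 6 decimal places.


Answer: Vega = 14.674871

Derivation:
d1 = 0.6616947076; d2 = 0.3932268324
phi(d1) = 0.3205046557; exp(-qT) = 1.0000000000; exp(-rT) = 0.9932727301
Vega = S * exp(-qT) * phi(d1) * sqrt(T) = 52.8700 * 1.0000000000 * 0.3205046557 * 0.8660254038 = 14.674871


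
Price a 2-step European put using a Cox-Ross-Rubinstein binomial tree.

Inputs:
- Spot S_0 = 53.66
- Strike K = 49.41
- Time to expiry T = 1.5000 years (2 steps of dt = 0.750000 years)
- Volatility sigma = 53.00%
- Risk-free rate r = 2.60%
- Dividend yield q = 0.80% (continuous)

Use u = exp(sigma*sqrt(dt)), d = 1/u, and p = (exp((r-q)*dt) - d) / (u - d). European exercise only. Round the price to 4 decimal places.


Answer: Price = V(0,0) = 9.6392

Derivation:
dt = T/N = 0.750000
u = exp(sigma*sqrt(dt)) = 1.582480; d = 1/u = 0.631919
p = (exp((r-q)*dt) - d) / (u - d) = 0.401523
Discount per step: exp(-r*dt) = 0.980689
Stock lattice S(k, i) with i counting down-moves:
  k=0: S(0,0) = 53.6600
  k=1: S(1,0) = 84.9159; S(1,1) = 33.9088
  k=2: S(2,0) = 134.3777; S(2,1) = 53.6600; S(2,2) = 21.4276
Terminal payoffs V(N, i) = max(K - S_T, 0):
  V(2,0) = 0.000000; V(2,1) = 0.000000; V(2,2) = 27.982376
Backward induction: V(k, i) = exp(-r*dt) * [p * V(k+1, i) + (1-p) * V(k+1, i+1)].
  V(1,0) = exp(-r*dt) * [p*0.000000 + (1-p)*0.000000] = 0.000000
  V(1,1) = exp(-r*dt) * [p*0.000000 + (1-p)*27.982376] = 16.423407
  V(0,0) = exp(-r*dt) * [p*0.000000 + (1-p)*16.423407] = 9.639221


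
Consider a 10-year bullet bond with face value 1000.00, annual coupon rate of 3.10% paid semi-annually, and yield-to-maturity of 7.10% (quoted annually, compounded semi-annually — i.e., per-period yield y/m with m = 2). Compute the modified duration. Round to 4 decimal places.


Answer: Modified duration = 8.0843

Derivation:
Coupon per period c = face * coupon_rate / m = 15.500000
Periods per year m = 2; per-period yield y/m = 0.035500
Number of cashflows N = 20
Cashflows (t years, CF_t, discount factor 1/(1+y/m)^(m*t), PV):
  t = 0.5000: CF_t = 15.500000, DF = 0.965717, PV = 14.968614
  t = 1.0000: CF_t = 15.500000, DF = 0.932609, PV = 14.455446
  t = 1.5000: CF_t = 15.500000, DF = 0.900637, PV = 13.959870
  t = 2.0000: CF_t = 15.500000, DF = 0.869760, PV = 13.481285
  t = 2.5000: CF_t = 15.500000, DF = 0.839942, PV = 13.019107
  t = 3.0000: CF_t = 15.500000, DF = 0.811147, PV = 12.572773
  t = 3.5000: CF_t = 15.500000, DF = 0.783338, PV = 12.141741
  t = 4.0000: CF_t = 15.500000, DF = 0.756483, PV = 11.725487
  t = 4.5000: CF_t = 15.500000, DF = 0.730549, PV = 11.323502
  t = 5.0000: CF_t = 15.500000, DF = 0.705503, PV = 10.935299
  t = 5.5000: CF_t = 15.500000, DF = 0.681316, PV = 10.560405
  t = 6.0000: CF_t = 15.500000, DF = 0.657959, PV = 10.198363
  t = 6.5000: CF_t = 15.500000, DF = 0.635402, PV = 9.848733
  t = 7.0000: CF_t = 15.500000, DF = 0.613619, PV = 9.511089
  t = 7.5000: CF_t = 15.500000, DF = 0.592582, PV = 9.185021
  t = 8.0000: CF_t = 15.500000, DF = 0.572267, PV = 8.870131
  t = 8.5000: CF_t = 15.500000, DF = 0.552648, PV = 8.566037
  t = 9.0000: CF_t = 15.500000, DF = 0.533701, PV = 8.272368
  t = 9.5000: CF_t = 15.500000, DF = 0.515404, PV = 7.988767
  t = 10.0000: CF_t = 1015.500000, DF = 0.497735, PV = 505.449607
Price P = sum_t PV_t = 717.033644
First compute Macaulay numerator sum_t t * PV_t:
  t * PV_t at t = 0.5000: 7.484307
  t * PV_t at t = 1.0000: 14.455446
  t * PV_t at t = 1.5000: 20.939806
  t * PV_t at t = 2.0000: 26.962570
  t * PV_t at t = 2.5000: 32.547766
  t * PV_t at t = 3.0000: 37.718319
  t * PV_t at t = 3.5000: 42.496095
  t * PV_t at t = 4.0000: 46.901946
  t * PV_t at t = 4.5000: 50.955760
  t * PV_t at t = 5.0000: 54.676495
  t * PV_t at t = 5.5000: 58.082226
  t * PV_t at t = 6.0000: 61.190177
  t * PV_t at t = 6.5000: 64.016763
  t * PV_t at t = 7.0000: 66.577624
  t * PV_t at t = 7.5000: 68.887657
  t * PV_t at t = 8.0000: 70.961050
  t * PV_t at t = 8.5000: 72.811314
  t * PV_t at t = 9.0000: 74.451311
  t * PV_t at t = 9.5000: 75.893283
  t * PV_t at t = 10.0000: 5054.496069
Macaulay duration D = 6002.505986 / 717.033644 = 8.371303
Modified duration = D / (1 + y/m) = 8.371303 / (1 + 0.035500) = 8.084310


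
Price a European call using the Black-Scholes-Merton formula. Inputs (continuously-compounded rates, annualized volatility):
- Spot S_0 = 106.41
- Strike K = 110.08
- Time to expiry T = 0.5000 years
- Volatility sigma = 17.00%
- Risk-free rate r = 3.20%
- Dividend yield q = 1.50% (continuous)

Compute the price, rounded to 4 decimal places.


d1 = (ln(S/K) + (r - q + 0.5*sigma^2) * T) / (sigma * sqrt(T)) = -0.15126109
d2 = d1 - sigma * sqrt(T) = -0.27146925
exp(-rT) = 0.98412732; exp(-qT) = 0.99252805
C = S_0 * exp(-qT) * N(d1) - K * exp(-rT) * N(d2)
N(d1) = 0.43988488; N(d2) = 0.39301507
C = 106.4100 * 0.99252805 * 0.43988488 - 110.0800 * 0.98412732 * 0.39301507 = 3.8820

Answer: Price = 3.8820


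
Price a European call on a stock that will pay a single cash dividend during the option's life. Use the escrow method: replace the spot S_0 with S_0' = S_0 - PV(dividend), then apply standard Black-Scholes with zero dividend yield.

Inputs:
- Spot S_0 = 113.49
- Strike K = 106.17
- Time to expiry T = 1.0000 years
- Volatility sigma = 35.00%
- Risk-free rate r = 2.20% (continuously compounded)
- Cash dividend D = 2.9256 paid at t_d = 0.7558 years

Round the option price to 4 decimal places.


PV(D) = D * exp(-r * t_d) = 2.9256 * 0.98350988 = 2.87735649
S_0' = S_0 - PV(D) = 113.4900 - 2.87735649 = 110.61264351
d1 = (ln(S_0'/K) + (r + sigma^2/2)*T) / (sigma*sqrt(T)) = 0.35497948
d2 = d1 - sigma*sqrt(T) = 0.00497948
exp(-rT) = 0.97824024
N(d1) = 0.63869752; N(d2) = 0.50198652
C = S_0' * N(d1) - K * exp(-rT) * N(d2) = 110.61264351 * 0.63869752 - 106.1700 * 0.97824024 * 0.50198652 = 18.5118

Answer: Price = 18.5118


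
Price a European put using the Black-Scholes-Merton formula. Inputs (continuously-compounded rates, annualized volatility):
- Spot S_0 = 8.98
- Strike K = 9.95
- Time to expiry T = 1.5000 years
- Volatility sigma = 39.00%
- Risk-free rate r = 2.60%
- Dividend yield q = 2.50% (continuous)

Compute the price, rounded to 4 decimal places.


d1 = (ln(S/K) + (r - q + 0.5*sigma^2) * T) / (sigma * sqrt(T)) = 0.02722143
d2 = d1 - sigma * sqrt(T) = -0.45042907
exp(-rT) = 0.96175071; exp(-qT) = 0.96319442
P = K * exp(-rT) * N(-d2) - S_0 * exp(-qT) * N(-d1)
N(-d1) = 0.48914156; N(-d2) = 0.67379945
P = 9.9500 * 0.96175071 * 0.67379945 - 8.9800 * 0.96319442 * 0.48914156 = 2.2170

Answer: Price = 2.2170


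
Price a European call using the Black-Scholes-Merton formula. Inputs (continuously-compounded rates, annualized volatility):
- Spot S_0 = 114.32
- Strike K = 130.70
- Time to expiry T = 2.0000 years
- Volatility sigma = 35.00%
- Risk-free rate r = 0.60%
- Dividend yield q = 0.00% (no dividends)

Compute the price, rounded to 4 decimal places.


d1 = (ln(S/K) + (r - q + 0.5*sigma^2) * T) / (sigma * sqrt(T)) = 0.00120595
d2 = d1 - sigma * sqrt(T) = -0.49376880
exp(-rT) = 0.98807171; exp(-qT) = 1.00000000
C = S_0 * exp(-qT) * N(d1) - K * exp(-rT) * N(d2)
N(d1) = 0.50048110; N(d2) = 0.31073473
C = 114.3200 * 1.00000000 * 0.50048110 - 130.7000 * 0.98807171 * 0.31073473 = 17.0864

Answer: Price = 17.0864


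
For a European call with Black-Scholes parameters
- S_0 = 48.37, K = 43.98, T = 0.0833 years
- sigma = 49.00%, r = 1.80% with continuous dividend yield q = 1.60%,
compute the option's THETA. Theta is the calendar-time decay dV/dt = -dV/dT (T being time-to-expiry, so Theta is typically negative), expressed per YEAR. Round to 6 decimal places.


Answer: Theta = -12.375676

Derivation:
d1 = 0.7446590862; d2 = 0.6032365632
phi(d1) = 0.3023418009; exp(-qT) = 0.9986680878; exp(-rT) = 0.9985017235
Theta = -S*exp(-qT)*phi(d1)*sigma/(2*sqrt(T)) - r*K*exp(-rT)*N(d2) + q*S*exp(-qT)*N(d1)
N(d1) = 0.7717610806; N(d2) = 0.7268243363; sqrt(T) = 0.2886173938
Term 1 = -48.3700 * 0.9986680878 * 0.3023418009 * 0.4900 / (2 * 0.2886173938) = -12.3976405063
Term 2 = -0.0180 * 43.9800 * 0.9985017235 * 0.7268243363 = -0.5745211344
Term 3 = 0.0160 * 48.3700 * 0.9986680878 * 0.7717610806 = 0.5964858092
Theta = -12.3976405063 + (-0.5745211344) + (0.5964858092) = -12.375676


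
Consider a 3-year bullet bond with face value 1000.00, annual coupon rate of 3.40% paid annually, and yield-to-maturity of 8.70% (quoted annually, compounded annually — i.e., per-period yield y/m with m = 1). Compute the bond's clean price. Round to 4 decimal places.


Coupon per period c = face * coupon_rate / m = 34.000000
Periods per year m = 1; per-period yield y/m = 0.087000
Number of cashflows N = 3
Cashflows (t years, CF_t, discount factor 1/(1+y/m)^(m*t), PV):
  t = 1.0000: CF_t = 34.000000, DF = 0.919963, PV = 31.278749
  t = 2.0000: CF_t = 34.000000, DF = 0.846332, PV = 28.775298
  t = 3.0000: CF_t = 1034.000000, DF = 0.778595, PV = 805.066780
Price P = sum_t PV_t = 865.120827

Answer: Price = 865.1208


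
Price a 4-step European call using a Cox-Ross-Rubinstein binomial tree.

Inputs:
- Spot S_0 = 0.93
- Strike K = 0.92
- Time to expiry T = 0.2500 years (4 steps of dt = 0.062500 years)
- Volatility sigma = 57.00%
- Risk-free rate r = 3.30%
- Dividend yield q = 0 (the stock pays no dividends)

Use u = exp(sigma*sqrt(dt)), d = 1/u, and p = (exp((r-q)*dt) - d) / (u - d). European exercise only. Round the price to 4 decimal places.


dt = T/N = 0.062500
u = exp(sigma*sqrt(dt)) = 1.153153; d = 1/u = 0.867188
p = (exp((r-q)*dt) - d) / (u - d) = 0.471655
Discount per step: exp(-r*dt) = 0.997940
Stock lattice S(k, i) with i counting down-moves:
  k=0: S(0,0) = 0.9300
  k=1: S(1,0) = 1.0724; S(1,1) = 0.8065
  k=2: S(2,0) = 1.2367; S(2,1) = 0.9300; S(2,2) = 0.6994
  k=3: S(3,0) = 1.4261; S(3,1) = 1.0724; S(3,2) = 0.8065; S(3,3) = 0.6065
  k=4: S(4,0) = 1.6445; S(4,1) = 1.2367; S(4,2) = 0.9300; S(4,3) = 0.6994; S(4,4) = 0.5259
Terminal payoffs V(N, i) = max(S_T - K, 0):
  V(4,0) = 0.724488; V(4,1) = 0.316679; V(4,2) = 0.010000; V(4,3) = 0.000000; V(4,4) = 0.000000
Backward induction: V(k, i) = exp(-r*dt) * [p * V(k+1, i) + (1-p) * V(k+1, i+1)].
  V(3,0) = exp(-r*dt) * [p*0.724488 + (1-p)*0.316679] = 0.507975
  V(3,1) = exp(-r*dt) * [p*0.316679 + (1-p)*0.010000] = 0.154328
  V(3,2) = exp(-r*dt) * [p*0.010000 + (1-p)*0.000000] = 0.004707
  V(3,3) = exp(-r*dt) * [p*0.000000 + (1-p)*0.000000] = 0.000000
  V(2,0) = exp(-r*dt) * [p*0.507975 + (1-p)*0.154328] = 0.320466
  V(2,1) = exp(-r*dt) * [p*0.154328 + (1-p)*0.004707] = 0.075121
  V(2,2) = exp(-r*dt) * [p*0.004707 + (1-p)*0.000000] = 0.002215
  V(1,0) = exp(-r*dt) * [p*0.320466 + (1-p)*0.075121] = 0.190446
  V(1,1) = exp(-r*dt) * [p*0.075121 + (1-p)*0.002215] = 0.036526
  V(0,0) = exp(-r*dt) * [p*0.190446 + (1-p)*0.036526] = 0.108899

Answer: Price = V(0,0) = 0.1089


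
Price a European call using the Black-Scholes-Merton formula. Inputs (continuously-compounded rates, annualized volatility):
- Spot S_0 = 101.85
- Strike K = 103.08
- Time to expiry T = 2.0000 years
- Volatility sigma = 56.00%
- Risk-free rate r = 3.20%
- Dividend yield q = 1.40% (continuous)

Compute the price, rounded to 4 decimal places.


d1 = (ln(S/K) + (r - q + 0.5*sigma^2) * T) / (sigma * sqrt(T)) = 0.42627902
d2 = d1 - sigma * sqrt(T) = -0.36568058
exp(-rT) = 0.93800500; exp(-qT) = 0.97238837
C = S_0 * exp(-qT) * N(d1) - K * exp(-rT) * N(d2)
N(d1) = 0.66504773; N(d2) = 0.35730172
C = 101.8500 * 0.97238837 * 0.66504773 - 103.0800 * 0.93800500 * 0.35730172 = 31.3175

Answer: Price = 31.3175


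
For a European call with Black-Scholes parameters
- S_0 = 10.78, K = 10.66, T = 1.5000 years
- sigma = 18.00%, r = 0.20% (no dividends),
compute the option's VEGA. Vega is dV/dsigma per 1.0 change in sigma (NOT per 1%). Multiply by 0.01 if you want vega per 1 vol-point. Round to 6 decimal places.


d1 = 0.1746129956; d2 = -0.0458410813
phi(d1) = 0.3929065890; exp(-qT) = 1.0000000000; exp(-rT) = 0.9970044955
Vega = S * exp(-qT) * phi(d1) * sqrt(T) = 10.7800 * 1.0000000000 * 0.3929065890 * 1.2247448714 = 5.187447

Answer: Vega = 5.187447


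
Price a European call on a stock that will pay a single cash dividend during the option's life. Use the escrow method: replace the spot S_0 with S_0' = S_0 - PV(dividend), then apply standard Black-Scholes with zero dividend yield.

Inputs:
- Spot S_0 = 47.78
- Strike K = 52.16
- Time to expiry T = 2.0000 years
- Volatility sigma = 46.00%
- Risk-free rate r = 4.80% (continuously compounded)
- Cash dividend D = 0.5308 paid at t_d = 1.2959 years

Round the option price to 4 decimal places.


Answer: Price = 12.0190

Derivation:
PV(D) = D * exp(-r * t_d) = 0.5308 * 0.93969192 = 0.49878847
S_0' = S_0 - PV(D) = 47.7800 - 0.49878847 = 47.28121153
d1 = (ln(S_0'/K) + (r + sigma^2/2)*T) / (sigma*sqrt(T)) = 0.32188282
d2 = d1 - sigma*sqrt(T) = -0.32865542
exp(-rT) = 0.90846402
N(d1) = 0.62622926; N(d2) = 0.37120808
C = S_0' * N(d1) - K * exp(-rT) * N(d2) = 47.28121153 * 0.62622926 - 52.1600 * 0.90846402 * 0.37120808 = 12.0190


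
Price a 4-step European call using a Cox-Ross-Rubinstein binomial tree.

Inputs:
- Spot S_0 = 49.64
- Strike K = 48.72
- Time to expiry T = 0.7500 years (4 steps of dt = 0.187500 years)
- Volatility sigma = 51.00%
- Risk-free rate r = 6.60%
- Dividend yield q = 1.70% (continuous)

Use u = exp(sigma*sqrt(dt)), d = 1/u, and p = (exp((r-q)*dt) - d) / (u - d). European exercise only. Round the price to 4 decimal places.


Answer: Price = V(0,0) = 9.3736

Derivation:
dt = T/N = 0.187500
u = exp(sigma*sqrt(dt)) = 1.247119; d = 1/u = 0.801848
p = (exp((r-q)*dt) - d) / (u - d) = 0.465743
Discount per step: exp(-r*dt) = 0.987701
Stock lattice S(k, i) with i counting down-moves:
  k=0: S(0,0) = 49.6400
  k=1: S(1,0) = 61.9070; S(1,1) = 39.8037
  k=2: S(2,0) = 77.2054; S(2,1) = 49.6400; S(2,2) = 31.9165
  k=3: S(3,0) = 96.2844; S(3,1) = 61.9070; S(3,2) = 39.8037; S(3,3) = 25.5922
  k=4: S(4,0) = 120.0782; S(4,1) = 77.2054; S(4,2) = 49.6400; S(4,3) = 31.9165; S(4,4) = 20.5210
Terminal payoffs V(N, i) = max(S_T - K, 0):
  V(4,0) = 71.358161; V(4,1) = 28.485440; V(4,2) = 0.920000; V(4,3) = 0.000000; V(4,4) = 0.000000
Backward induction: V(k, i) = exp(-r*dt) * [p * V(k+1, i) + (1-p) * V(k+1, i+1)].
  V(3,0) = exp(-r*dt) * [p*71.358161 + (1-p)*28.485440] = 47.857185
  V(3,1) = exp(-r*dt) * [p*28.485440 + (1-p)*0.920000] = 13.589192
  V(3,2) = exp(-r*dt) * [p*0.920000 + (1-p)*0.000000] = 0.423213
  V(3,3) = exp(-r*dt) * [p*0.000000 + (1-p)*0.000000] = 0.000000
  V(2,0) = exp(-r*dt) * [p*47.857185 + (1-p)*13.589192] = 29.185841
  V(2,1) = exp(-r*dt) * [p*13.589192 + (1-p)*0.423213] = 6.474551
  V(2,2) = exp(-r*dt) * [p*0.423213 + (1-p)*0.000000] = 0.194684
  V(1,0) = exp(-r*dt) * [p*29.185841 + (1-p)*6.474551] = 16.842449
  V(1,1) = exp(-r*dt) * [p*6.474551 + (1-p)*0.194684] = 3.081121
  V(0,0) = exp(-r*dt) * [p*16.842449 + (1-p)*3.081121] = 9.373639


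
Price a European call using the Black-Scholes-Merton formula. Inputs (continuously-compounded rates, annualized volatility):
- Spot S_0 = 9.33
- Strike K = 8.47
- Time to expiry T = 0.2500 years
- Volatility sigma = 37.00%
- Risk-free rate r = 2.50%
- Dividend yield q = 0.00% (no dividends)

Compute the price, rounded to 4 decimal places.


d1 = (ln(S/K) + (r - q + 0.5*sigma^2) * T) / (sigma * sqrt(T)) = 0.64901084
d2 = d1 - sigma * sqrt(T) = 0.46401084
exp(-rT) = 0.99376949; exp(-qT) = 1.00000000
C = S_0 * exp(-qT) * N(d1) - K * exp(-rT) * N(d2)
N(d1) = 0.74183432; N(d2) = 0.67868001
C = 9.3300 * 1.00000000 * 0.74183432 - 8.4700 * 0.99376949 * 0.67868001 = 1.2087

Answer: Price = 1.2087


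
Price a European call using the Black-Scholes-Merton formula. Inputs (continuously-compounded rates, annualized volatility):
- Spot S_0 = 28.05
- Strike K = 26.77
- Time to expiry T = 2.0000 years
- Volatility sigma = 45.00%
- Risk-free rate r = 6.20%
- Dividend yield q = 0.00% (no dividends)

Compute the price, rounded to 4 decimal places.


Answer: Price = 8.8770

Derivation:
d1 = (ln(S/K) + (r - q + 0.5*sigma^2) * T) / (sigma * sqrt(T)) = 0.58643787
d2 = d1 - sigma * sqrt(T) = -0.04995823
exp(-rT) = 0.88337984; exp(-qT) = 1.00000000
C = S_0 * exp(-qT) * N(d1) - K * exp(-rT) * N(d2)
N(d1) = 0.72120935; N(d2) = 0.48007784
C = 28.0500 * 1.00000000 * 0.72120935 - 26.7700 * 0.88337984 * 0.48007784 = 8.8770


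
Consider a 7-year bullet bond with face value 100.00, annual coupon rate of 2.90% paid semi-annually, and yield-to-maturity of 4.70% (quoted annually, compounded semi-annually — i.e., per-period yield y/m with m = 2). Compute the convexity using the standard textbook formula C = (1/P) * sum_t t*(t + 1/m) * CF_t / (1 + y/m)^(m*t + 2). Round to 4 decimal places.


Answer: Convexity = 43.8971

Derivation:
Coupon per period c = face * coupon_rate / m = 1.450000
Periods per year m = 2; per-period yield y/m = 0.023500
Number of cashflows N = 14
Cashflows (t years, CF_t, discount factor 1/(1+y/m)^(m*t), PV):
  t = 0.5000: CF_t = 1.450000, DF = 0.977040, PV = 1.416707
  t = 1.0000: CF_t = 1.450000, DF = 0.954606, PV = 1.384179
  t = 1.5000: CF_t = 1.450000, DF = 0.932688, PV = 1.352398
  t = 2.0000: CF_t = 1.450000, DF = 0.911273, PV = 1.321346
  t = 2.5000: CF_t = 1.450000, DF = 0.890350, PV = 1.291008
  t = 3.0000: CF_t = 1.450000, DF = 0.869907, PV = 1.261365
  t = 3.5000: CF_t = 1.450000, DF = 0.849934, PV = 1.232404
  t = 4.0000: CF_t = 1.450000, DF = 0.830419, PV = 1.204107
  t = 4.5000: CF_t = 1.450000, DF = 0.811352, PV = 1.176461
  t = 5.0000: CF_t = 1.450000, DF = 0.792723, PV = 1.149449
  t = 5.5000: CF_t = 1.450000, DF = 0.774522, PV = 1.123057
  t = 6.0000: CF_t = 1.450000, DF = 0.756739, PV = 1.097271
  t = 6.5000: CF_t = 1.450000, DF = 0.739363, PV = 1.072077
  t = 7.0000: CF_t = 101.450000, DF = 0.722387, PV = 73.286198
Price P = sum_t PV_t = 89.368027
Convexity numerator sum_t t*(t + 1/m) * CF_t / (1+y/m)^(m*t + 2):
  t = 0.5000: term = 0.676199
  t = 1.0000: term = 1.982019
  t = 1.5000: term = 3.873023
  t = 2.0000: term = 6.306827
  t = 2.5000: term = 9.243029
  t = 3.0000: term = 12.643128
  t = 3.5000: term = 16.470448
  t = 4.0000: term = 20.690074
  t = 4.5000: term = 25.268776
  t = 5.0000: term = 30.174948
  t = 5.5000: term = 35.378542
  t = 6.0000: term = 40.851006
  t = 6.5000: term = 46.565224
  t = 7.0000: term = 3672.872080
Convexity = (1/P) * sum = 3922.995322 / 89.368027 = 43.897079


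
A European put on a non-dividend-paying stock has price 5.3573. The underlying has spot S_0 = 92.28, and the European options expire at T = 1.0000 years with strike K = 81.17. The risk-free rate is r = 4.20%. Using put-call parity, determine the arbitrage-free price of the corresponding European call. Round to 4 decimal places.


Answer: Call price = 19.8058

Derivation:
Put-call parity: C - P = S_0 * exp(-qT) - K * exp(-rT).
S_0 * exp(-qT) = 92.2800 * 1.00000000 = 92.28000000
K * exp(-rT) = 81.1700 * 0.95886978 = 77.83146009
C = P + S*exp(-qT) - K*exp(-rT)
C = 5.3573 + 92.28000000 - 77.83146009 = 19.8058


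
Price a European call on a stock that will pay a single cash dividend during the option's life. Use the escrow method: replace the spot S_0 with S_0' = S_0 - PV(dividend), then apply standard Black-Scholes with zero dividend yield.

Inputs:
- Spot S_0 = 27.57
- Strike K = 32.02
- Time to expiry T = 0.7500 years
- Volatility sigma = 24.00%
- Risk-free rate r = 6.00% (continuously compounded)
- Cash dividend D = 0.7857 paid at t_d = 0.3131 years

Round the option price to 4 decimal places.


Answer: Price = 0.9378

Derivation:
PV(D) = D * exp(-r * t_d) = 0.7857 * 0.98138936 = 0.77107762
S_0' = S_0 - PV(D) = 27.5700 - 0.77107762 = 26.79892238
d1 = (ln(S_0'/K) + (r + sigma^2/2)*T) / (sigma*sqrt(T)) = -0.53596884
d2 = d1 - sigma*sqrt(T) = -0.74381493
exp(-rT) = 0.95599748
N(d1) = 0.29599004; N(d2) = 0.22849422
C = S_0' * N(d1) - K * exp(-rT) * N(d2) = 26.79892238 * 0.29599004 - 32.0200 * 0.95599748 * 0.22849422 = 0.9378


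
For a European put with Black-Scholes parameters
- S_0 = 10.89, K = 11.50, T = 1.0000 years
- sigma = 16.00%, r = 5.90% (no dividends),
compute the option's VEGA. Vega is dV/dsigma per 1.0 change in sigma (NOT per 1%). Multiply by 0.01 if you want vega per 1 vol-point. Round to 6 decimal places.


Answer: Vega = 4.319166

Derivation:
d1 = 0.1081118848; d2 = -0.0518881152
phi(d1) = 0.3966176252; exp(-qT) = 1.0000000000; exp(-rT) = 0.9427067692
Vega = S * exp(-qT) * phi(d1) * sqrt(T) = 10.8900 * 1.0000000000 * 0.3966176252 * 1.0000000000 = 4.319166


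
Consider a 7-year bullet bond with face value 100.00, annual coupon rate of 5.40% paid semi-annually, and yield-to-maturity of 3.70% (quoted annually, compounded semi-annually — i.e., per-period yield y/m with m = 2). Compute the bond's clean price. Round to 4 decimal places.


Answer: Price = 110.3998

Derivation:
Coupon per period c = face * coupon_rate / m = 2.700000
Periods per year m = 2; per-period yield y/m = 0.018500
Number of cashflows N = 14
Cashflows (t years, CF_t, discount factor 1/(1+y/m)^(m*t), PV):
  t = 0.5000: CF_t = 2.700000, DF = 0.981836, PV = 2.650957
  t = 1.0000: CF_t = 2.700000, DF = 0.964002, PV = 2.602805
  t = 1.5000: CF_t = 2.700000, DF = 0.946492, PV = 2.555528
  t = 2.0000: CF_t = 2.700000, DF = 0.929300, PV = 2.509110
  t = 2.5000: CF_t = 2.700000, DF = 0.912420, PV = 2.463534
  t = 3.0000: CF_t = 2.700000, DF = 0.895847, PV = 2.418787
  t = 3.5000: CF_t = 2.700000, DF = 0.879575, PV = 2.374852
  t = 4.0000: CF_t = 2.700000, DF = 0.863598, PV = 2.331715
  t = 4.5000: CF_t = 2.700000, DF = 0.847912, PV = 2.289362
  t = 5.0000: CF_t = 2.700000, DF = 0.832510, PV = 2.247778
  t = 5.5000: CF_t = 2.700000, DF = 0.817389, PV = 2.206950
  t = 6.0000: CF_t = 2.700000, DF = 0.802542, PV = 2.166863
  t = 6.5000: CF_t = 2.700000, DF = 0.787964, PV = 2.127504
  t = 7.0000: CF_t = 102.700000, DF = 0.773652, PV = 79.454039
Price P = sum_t PV_t = 110.399783


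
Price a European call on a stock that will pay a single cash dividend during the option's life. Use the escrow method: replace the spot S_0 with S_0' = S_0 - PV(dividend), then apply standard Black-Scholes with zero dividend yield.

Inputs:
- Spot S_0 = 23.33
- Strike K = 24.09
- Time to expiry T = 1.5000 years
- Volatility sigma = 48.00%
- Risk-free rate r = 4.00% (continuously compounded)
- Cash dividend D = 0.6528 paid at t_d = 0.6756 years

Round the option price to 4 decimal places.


Answer: Price = 5.2498

Derivation:
PV(D) = D * exp(-r * t_d) = 0.6528 * 0.97333788 = 0.63539497
S_0' = S_0 - PV(D) = 23.3300 - 0.63539497 = 22.69460503
d1 = (ln(S_0'/K) + (r + sigma^2/2)*T) / (sigma*sqrt(T)) = 0.29450082
d2 = d1 - sigma*sqrt(T) = -0.29337672
exp(-rT) = 0.94176453
N(d1) = 0.61581238; N(d2) = 0.38461711
C = S_0' * N(d1) - K * exp(-rT) * N(d2) = 22.69460503 * 0.61581238 - 24.0900 * 0.94176453 * 0.38461711 = 5.2498


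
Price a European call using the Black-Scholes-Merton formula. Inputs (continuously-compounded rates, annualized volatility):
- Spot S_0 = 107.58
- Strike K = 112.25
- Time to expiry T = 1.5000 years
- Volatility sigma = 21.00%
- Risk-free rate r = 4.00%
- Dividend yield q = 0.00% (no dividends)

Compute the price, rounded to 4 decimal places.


d1 = (ln(S/K) + (r - q + 0.5*sigma^2) * T) / (sigma * sqrt(T)) = 0.19666382
d2 = d1 - sigma * sqrt(T) = -0.06053261
exp(-rT) = 0.94176453; exp(-qT) = 1.00000000
C = S_0 * exp(-qT) * N(d1) - K * exp(-rT) * N(d2)
N(d1) = 0.57795469; N(d2) = 0.47586572
C = 107.5800 * 1.00000000 * 0.57795469 - 112.2500 * 0.94176453 * 0.47586572 = 11.8711

Answer: Price = 11.8711


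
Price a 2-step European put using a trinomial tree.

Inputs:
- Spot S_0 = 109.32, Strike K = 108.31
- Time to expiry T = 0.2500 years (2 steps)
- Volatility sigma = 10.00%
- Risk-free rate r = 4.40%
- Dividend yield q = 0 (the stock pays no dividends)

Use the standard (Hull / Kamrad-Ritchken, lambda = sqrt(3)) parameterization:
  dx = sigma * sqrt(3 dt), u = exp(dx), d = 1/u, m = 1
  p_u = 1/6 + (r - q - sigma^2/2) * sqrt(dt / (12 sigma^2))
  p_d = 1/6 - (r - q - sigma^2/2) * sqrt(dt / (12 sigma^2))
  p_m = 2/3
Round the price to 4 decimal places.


dt = T/N = 0.125000; dx = sigma*sqrt(3*dt) = 0.061237
u = exp(dx) = 1.063151; d = 1/u = 0.940600
p_u = 0.206471, p_m = 0.666667, p_d = 0.126862
Discount per step: exp(-r*dt) = 0.994515
Stock lattice S(k, j) with j the centered position index:
  k=0: S(0,+0) = 109.3200
  k=1: S(1,-1) = 102.8264; S(1,+0) = 109.3200; S(1,+1) = 116.2237
  k=2: S(2,-2) = 96.7185; S(2,-1) = 102.8264; S(2,+0) = 109.3200; S(2,+1) = 116.2237; S(2,+2) = 123.5633
Terminal payoffs V(N, j) = max(K - S_T, 0):
  V(2,-2) = 11.591483; V(2,-1) = 5.483601; V(2,+0) = 0.000000; V(2,+1) = 0.000000; V(2,+2) = 0.000000
Backward induction: V(k, j) = exp(-r*dt) * [p_u * V(k+1, j+1) + p_m * V(k+1, j) + p_d * V(k+1, j-1)]
  V(1,-1) = exp(-r*dt) * [p_u*0.000000 + p_m*5.483601 + p_d*11.591483] = 5.098141
  V(1,+0) = exp(-r*dt) * [p_u*0.000000 + p_m*0.000000 + p_d*5.483601] = 0.691847
  V(1,+1) = exp(-r*dt) * [p_u*0.000000 + p_m*0.000000 + p_d*0.000000] = 0.000000
  V(0,+0) = exp(-r*dt) * [p_u*0.000000 + p_m*0.691847 + p_d*5.098141] = 1.101917

Answer: Price = V(0,0) = 1.1019


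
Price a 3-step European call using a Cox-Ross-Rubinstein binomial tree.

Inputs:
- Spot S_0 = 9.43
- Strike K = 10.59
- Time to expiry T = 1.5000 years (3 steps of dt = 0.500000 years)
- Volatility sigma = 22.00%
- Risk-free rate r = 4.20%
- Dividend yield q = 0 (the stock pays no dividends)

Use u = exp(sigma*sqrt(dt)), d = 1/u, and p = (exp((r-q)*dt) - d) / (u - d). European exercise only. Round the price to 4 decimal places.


dt = T/N = 0.500000
u = exp(sigma*sqrt(dt)) = 1.168316; d = 1/u = 0.855933
p = (exp((r-q)*dt) - d) / (u - d) = 0.529123
Discount per step: exp(-r*dt) = 0.979219
Stock lattice S(k, i) with i counting down-moves:
  k=0: S(0,0) = 9.4300
  k=1: S(1,0) = 11.0172; S(1,1) = 8.0714
  k=2: S(2,0) = 12.8716; S(2,1) = 9.4300; S(2,2) = 6.9086
  k=3: S(3,0) = 15.0381; S(3,1) = 11.0172; S(3,2) = 8.0714; S(3,3) = 5.9133
Terminal payoffs V(N, i) = max(S_T - K, 0):
  V(3,0) = 4.448094; V(3,1) = 0.427221; V(3,2) = 0.000000; V(3,3) = 0.000000
Backward induction: V(k, i) = exp(-r*dt) * [p * V(k+1, i) + (1-p) * V(k+1, i+1)].
  V(2,0) = exp(-r*dt) * [p*4.448094 + (1-p)*0.427221] = 2.501668
  V(2,1) = exp(-r*dt) * [p*0.427221 + (1-p)*0.000000] = 0.221355
  V(2,2) = exp(-r*dt) * [p*0.000000 + (1-p)*0.000000] = 0.000000
  V(1,0) = exp(-r*dt) * [p*2.501668 + (1-p)*0.221355] = 1.398248
  V(1,1) = exp(-r*dt) * [p*0.221355 + (1-p)*0.000000] = 0.114690
  V(0,0) = exp(-r*dt) * [p*1.398248 + (1-p)*0.114690] = 0.777353

Answer: Price = V(0,0) = 0.7774


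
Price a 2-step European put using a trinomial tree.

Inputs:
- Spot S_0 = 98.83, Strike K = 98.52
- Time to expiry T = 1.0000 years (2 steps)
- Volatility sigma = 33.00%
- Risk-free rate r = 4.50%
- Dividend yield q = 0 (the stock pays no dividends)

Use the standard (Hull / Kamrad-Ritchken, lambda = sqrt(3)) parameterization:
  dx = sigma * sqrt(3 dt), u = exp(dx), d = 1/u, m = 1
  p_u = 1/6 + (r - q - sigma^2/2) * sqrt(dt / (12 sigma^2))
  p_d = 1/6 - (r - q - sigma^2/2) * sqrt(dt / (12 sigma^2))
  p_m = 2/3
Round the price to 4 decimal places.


Answer: Price = V(0,0) = 8.7071

Derivation:
dt = T/N = 0.500000; dx = sigma*sqrt(3*dt) = 0.404166
u = exp(dx) = 1.498052; d = 1/u = 0.667533
p_u = 0.160821, p_m = 0.666667, p_d = 0.172512
Discount per step: exp(-r*dt) = 0.977751
Stock lattice S(k, j) with j the centered position index:
  k=0: S(0,+0) = 98.8300
  k=1: S(1,-1) = 65.9723; S(1,+0) = 98.8300; S(1,+1) = 148.0525
  k=2: S(2,-2) = 44.0387; S(2,-1) = 65.9723; S(2,+0) = 98.8300; S(2,+1) = 148.0525; S(2,+2) = 221.7904
Terminal payoffs V(N, j) = max(K - S_T, 0):
  V(2,-2) = 54.481265; V(2,-1) = 32.547671; V(2,+0) = 0.000000; V(2,+1) = 0.000000; V(2,+2) = 0.000000
Backward induction: V(k, j) = exp(-r*dt) * [p_u * V(k+1, j+1) + p_m * V(k+1, j) + p_d * V(k+1, j-1)]
  V(1,-1) = exp(-r*dt) * [p_u*0.000000 + p_m*32.547671 + p_d*54.481265] = 30.405249
  V(1,+0) = exp(-r*dt) * [p_u*0.000000 + p_m*0.000000 + p_d*32.547671] = 5.489941
  V(1,+1) = exp(-r*dt) * [p_u*0.000000 + p_m*0.000000 + p_d*0.000000] = 0.000000
  V(0,+0) = exp(-r*dt) * [p_u*0.000000 + p_m*5.489941 + p_d*30.405249] = 8.707102


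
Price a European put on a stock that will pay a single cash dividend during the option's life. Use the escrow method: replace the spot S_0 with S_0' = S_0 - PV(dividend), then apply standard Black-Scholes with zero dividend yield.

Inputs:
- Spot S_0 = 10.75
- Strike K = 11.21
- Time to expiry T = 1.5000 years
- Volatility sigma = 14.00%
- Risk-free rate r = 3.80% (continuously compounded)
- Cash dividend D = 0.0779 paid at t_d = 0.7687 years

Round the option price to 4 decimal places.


PV(D) = D * exp(-r * t_d) = 0.0779 * 0.97121191 = 0.07565741
S_0' = S_0 - PV(D) = 10.7500 - 0.07565741 = 10.67434259
d1 = (ln(S_0'/K) + (r + sigma^2/2)*T) / (sigma*sqrt(T)) = 0.13260334
d2 = d1 - sigma*sqrt(T) = -0.03886094
exp(-rT) = 0.94459407
N(-d1) = 0.44725355; N(-d2) = 0.51549937
P = K * exp(-rT) * N(-d2) - S_0' * N(-d1) = 11.2100 * 0.94459407 * 0.51549937 - 10.67434259 * 0.44725355 = 0.6844

Answer: Price = 0.6844


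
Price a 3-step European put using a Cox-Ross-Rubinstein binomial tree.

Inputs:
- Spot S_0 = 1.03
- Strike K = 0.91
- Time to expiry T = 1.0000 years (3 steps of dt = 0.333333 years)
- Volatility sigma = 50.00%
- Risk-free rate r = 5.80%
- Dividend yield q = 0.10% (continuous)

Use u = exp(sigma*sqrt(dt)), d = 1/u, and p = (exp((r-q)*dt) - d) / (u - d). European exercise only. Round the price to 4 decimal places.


Answer: Price = V(0,0) = 0.1228

Derivation:
dt = T/N = 0.333333
u = exp(sigma*sqrt(dt)) = 1.334658; d = 1/u = 0.749256
p = (exp((r-q)*dt) - d) / (u - d) = 0.461095
Discount per step: exp(-r*dt) = 0.980852
Stock lattice S(k, i) with i counting down-moves:
  k=0: S(0,0) = 1.0300
  k=1: S(1,0) = 1.3747; S(1,1) = 0.7717
  k=2: S(2,0) = 1.8348; S(2,1) = 1.0300; S(2,2) = 0.5782
  k=3: S(3,0) = 2.4488; S(3,1) = 1.3747; S(3,2) = 0.7717; S(3,3) = 0.4332
Terminal payoffs V(N, i) = max(K - S_T, 0):
  V(3,0) = 0.000000; V(3,1) = 0.000000; V(3,2) = 0.138267; V(3,3) = 0.476761
Backward induction: V(k, i) = exp(-r*dt) * [p * V(k+1, i) + (1-p) * V(k+1, i+1)].
  V(2,0) = exp(-r*dt) * [p*0.000000 + (1-p)*0.000000] = 0.000000
  V(2,1) = exp(-r*dt) * [p*0.000000 + (1-p)*0.138267] = 0.073086
  V(2,2) = exp(-r*dt) * [p*0.138267 + (1-p)*0.476761] = 0.314543
  V(1,0) = exp(-r*dt) * [p*0.000000 + (1-p)*0.073086] = 0.038632
  V(1,1) = exp(-r*dt) * [p*0.073086 + (1-p)*0.314543] = 0.199317
  V(0,0) = exp(-r*dt) * [p*0.038632 + (1-p)*0.199317] = 0.122828


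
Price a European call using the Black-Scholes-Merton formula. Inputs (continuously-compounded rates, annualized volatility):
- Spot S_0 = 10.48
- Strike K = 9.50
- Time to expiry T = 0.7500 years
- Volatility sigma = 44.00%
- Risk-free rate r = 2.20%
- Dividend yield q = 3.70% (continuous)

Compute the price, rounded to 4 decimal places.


d1 = (ln(S/K) + (r - q + 0.5*sigma^2) * T) / (sigma * sqrt(T)) = 0.41864949
d2 = d1 - sigma * sqrt(T) = 0.03759831
exp(-rT) = 0.98363538; exp(-qT) = 0.97263149
C = S_0 * exp(-qT) * N(d1) - K * exp(-rT) * N(d2)
N(d1) = 0.66226384; N(d2) = 0.51499602
C = 10.4800 * 0.97263149 * 0.66226384 - 9.5000 * 0.98363538 * 0.51499602 = 1.9382

Answer: Price = 1.9382


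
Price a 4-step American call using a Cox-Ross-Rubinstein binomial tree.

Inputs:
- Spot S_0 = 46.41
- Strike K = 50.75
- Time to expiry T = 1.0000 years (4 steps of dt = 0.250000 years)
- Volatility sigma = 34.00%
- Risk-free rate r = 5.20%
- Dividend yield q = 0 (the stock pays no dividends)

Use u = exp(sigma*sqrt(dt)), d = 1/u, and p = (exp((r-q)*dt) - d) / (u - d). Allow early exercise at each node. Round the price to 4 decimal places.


dt = T/N = 0.250000
u = exp(sigma*sqrt(dt)) = 1.185305; d = 1/u = 0.843665
p = (exp((r-q)*dt) - d) / (u - d) = 0.495902
Discount per step: exp(-r*dt) = 0.987084
Stock lattice S(k, i) with i counting down-moves:
  k=0: S(0,0) = 46.4100
  k=1: S(1,0) = 55.0100; S(1,1) = 39.1545
  k=2: S(2,0) = 65.2036; S(2,1) = 46.4100; S(2,2) = 33.0333
  k=3: S(3,0) = 77.2862; S(3,1) = 55.0100; S(3,2) = 39.1545; S(3,3) = 27.8690
  k=4: S(4,0) = 91.6077; S(4,1) = 65.2036; S(4,2) = 46.4100; S(4,3) = 33.0333; S(4,4) = 23.5121
Terminal payoffs V(N, i) = max(S_T - K, 0):
  V(4,0) = 40.857666; V(4,1) = 14.453618; V(4,2) = 0.000000; V(4,3) = 0.000000; V(4,4) = 0.000000
Backward induction: V(k, i) = exp(-r*dt) * [p * V(k+1, i) + (1-p) * V(k+1, i+1)]; then take max(V_cont, immediate exercise) for American.
  V(3,0) = exp(-r*dt) * [p*40.857666 + (1-p)*14.453618] = 27.191645; exercise = 26.536164; V(3,0) = max -> 27.191645
  V(3,1) = exp(-r*dt) * [p*14.453618 + (1-p)*0.000000] = 7.075006; exercise = 4.259998; V(3,1) = max -> 7.075006
  V(3,2) = exp(-r*dt) * [p*0.000000 + (1-p)*0.000000] = 0.000000; exercise = 0.000000; V(3,2) = max -> 0.000000
  V(3,3) = exp(-r*dt) * [p*0.000000 + (1-p)*0.000000] = 0.000000; exercise = 0.000000; V(3,3) = max -> 0.000000
  V(2,0) = exp(-r*dt) * [p*27.191645 + (1-p)*7.075006] = 16.830664; exercise = 14.453618; V(2,0) = max -> 16.830664
  V(2,1) = exp(-r*dt) * [p*7.075006 + (1-p)*0.000000] = 3.463195; exercise = 0.000000; V(2,1) = max -> 3.463195
  V(2,2) = exp(-r*dt) * [p*0.000000 + (1-p)*0.000000] = 0.000000; exercise = 0.000000; V(2,2) = max -> 0.000000
  V(1,0) = exp(-r*dt) * [p*16.830664 + (1-p)*3.463195] = 9.961804; exercise = 4.259998; V(1,0) = max -> 9.961804
  V(1,1) = exp(-r*dt) * [p*3.463195 + (1-p)*0.000000] = 1.695225; exercise = 0.000000; V(1,1) = max -> 1.695225
  V(0,0) = exp(-r*dt) * [p*9.961804 + (1-p)*1.695225] = 5.719797; exercise = 0.000000; V(0,0) = max -> 5.719797

Answer: Price = V(0,0) = 5.7198
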